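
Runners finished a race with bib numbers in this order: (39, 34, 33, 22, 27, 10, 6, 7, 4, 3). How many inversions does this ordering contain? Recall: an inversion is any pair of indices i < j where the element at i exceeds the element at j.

Sweep left to right; for each value list the smaller values that follow it:
39: 9
34: 8
33: 7
22: 5
27: 5
10: 4
6: 2
7: 2
4: 1
3: 0
Sum: 9 + 8 + 7 + 5 + 5 + 4 + 2 + 2 + 1 + 0 = 43

43 out-of-order pairs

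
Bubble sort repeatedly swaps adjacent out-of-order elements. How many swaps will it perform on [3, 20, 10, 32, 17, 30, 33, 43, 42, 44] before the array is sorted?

The minimum number of adjacent swaps to sort an array equals its inversion count, since every such swap removes exactly one inversion.
Count inversions — for each element, later elements that are smaller:
3: none → 0
20: 10, 17 → 2
10: none → 0
32: 17, 30 → 2
17: none → 0
30: none → 0
33: none → 0
43: 42 → 1
42: none → 0
44: none → 0
Total inversions: 0 + 2 + 0 + 2 + 0 + 0 + 0 + 1 + 0 + 0 = 5

Adjacent swaps: 5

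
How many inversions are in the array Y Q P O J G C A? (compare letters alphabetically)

Sweep left to right; for each value list the smaller values that follow it:
Y → Q, P, O, J, G, C, A → 7
Q → P, O, J, G, C, A → 6
P → O, J, G, C, A → 5
O → J, G, C, A → 4
J → G, C, A → 3
G → C, A → 2
C → A → 1
A → none → 0
Sum: 7 + 6 + 5 + 4 + 3 + 2 + 1 + 0 = 28

Inversions: 28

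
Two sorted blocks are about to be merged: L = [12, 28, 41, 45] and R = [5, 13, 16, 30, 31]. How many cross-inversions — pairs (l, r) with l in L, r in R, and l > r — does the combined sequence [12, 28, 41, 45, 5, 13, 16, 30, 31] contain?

For each element r of the right run, count left-run elements greater than r:
r = 5: 12, 28, 41, 45 → 4
r = 13: 28, 41, 45 → 3
r = 16: 28, 41, 45 → 3
r = 30: 41, 45 → 2
r = 31: 41, 45 → 2
Cross-inversions: 4 + 3 + 3 + 2 + 2 = 14

14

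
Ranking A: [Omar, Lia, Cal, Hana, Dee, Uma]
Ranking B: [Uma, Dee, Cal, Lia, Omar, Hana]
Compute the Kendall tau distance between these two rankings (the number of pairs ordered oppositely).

Assign each item its position (1..6) in the first ordering, then rewrite the second ordering as that position sequence:
positions: Omar→1, Lia→2, Cal→3, Hana→4, Dee→5, Uma→6
second ordering as positions: [6, 5, 3, 2, 1, 4]
Discordant pairs = inversions in this position sequence.
6: 5, 3, 2, 1, 4 → 5
5: 3, 2, 1, 4 → 4
3: 2, 1 → 2
2: 1 → 1
1: 0
4: 0
Total: 5 + 4 + 2 + 1 + 0 + 0 = 12

12 discordant pairs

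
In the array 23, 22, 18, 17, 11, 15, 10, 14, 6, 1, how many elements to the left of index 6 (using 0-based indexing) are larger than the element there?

The element at index 6 is 10.
Elements before it: 23, 22, 18, 17, 11, 15
Those larger than 10: 23, 22, 18, 17, 11, 15

6 such elements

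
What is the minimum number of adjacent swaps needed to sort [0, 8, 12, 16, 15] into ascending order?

1 swap

The minimum number of adjacent swaps to sort an array equals its inversion count, since every such swap removes exactly one inversion.
Count inversions — for each element, later elements that are smaller:
0: none → 0
8: none → 0
12: none → 0
16: 15 → 1
15: none → 0
Total inversions: 0 + 0 + 0 + 1 + 0 = 1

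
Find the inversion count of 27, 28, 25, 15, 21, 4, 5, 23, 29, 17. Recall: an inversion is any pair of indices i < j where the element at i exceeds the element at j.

Element-by-element contributions:
27 → 25, 15, 21, 4, 5, 23, 17 → 7
28 → 25, 15, 21, 4, 5, 23, 17 → 7
25 → 15, 21, 4, 5, 23, 17 → 6
15 → 4, 5 → 2
21 → 4, 5, 17 → 3
4 → none → 0
5 → none → 0
23 → 17 → 1
29 → 17 → 1
17 → none → 0
Sum: 7 + 7 + 6 + 2 + 3 + 0 + 0 + 1 + 1 + 0 = 27

27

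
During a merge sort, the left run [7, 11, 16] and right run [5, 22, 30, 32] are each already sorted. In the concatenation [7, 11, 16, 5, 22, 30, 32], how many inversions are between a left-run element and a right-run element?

Count, for every r in R, how many entries of L exceed r:
r = 5: 7, 11, 16 → 3
r = 22: none → 0
r = 30: none → 0
r = 32: none → 0
Cross-inversions: 3 + 0 + 0 + 0 = 3

There are 3 split inversions.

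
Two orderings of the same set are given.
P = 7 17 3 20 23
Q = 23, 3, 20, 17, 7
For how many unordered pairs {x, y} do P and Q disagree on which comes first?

Assign each item its position (1..5) in the first ordering, then rewrite the second ordering as that position sequence:
positions: 7→1, 17→2, 3→3, 20→4, 23→5
second ordering as positions: [5, 3, 4, 2, 1]
Discordant pairs = inversions in this position sequence.
5: 3, 4, 2, 1 → 4
3: 2, 1 → 2
4: 2, 1 → 2
2: 1 → 1
1: 0
Total: 4 + 2 + 2 + 1 + 0 = 9

9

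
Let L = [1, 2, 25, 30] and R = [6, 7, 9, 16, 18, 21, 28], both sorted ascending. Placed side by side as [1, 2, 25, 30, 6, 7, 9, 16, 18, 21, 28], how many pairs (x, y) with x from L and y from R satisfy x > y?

13

Take each right-half value and tally the left-half values above it:
r = 6: 25, 30 → 2
r = 7: 25, 30 → 2
r = 9: 25, 30 → 2
r = 16: 25, 30 → 2
r = 18: 25, 30 → 2
r = 21: 25, 30 → 2
r = 28: 30 → 1
Cross-inversions: 2 + 2 + 2 + 2 + 2 + 2 + 1 = 13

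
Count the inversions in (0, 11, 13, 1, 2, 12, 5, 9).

Sweep left to right; for each value list the smaller values that follow it:
0 → none → 0
11 → 1, 2, 5, 9 → 4
13 → 1, 2, 12, 5, 9 → 5
1 → none → 0
2 → none → 0
12 → 5, 9 → 2
5 → none → 0
9 → none → 0
Sum: 0 + 4 + 5 + 0 + 0 + 2 + 0 + 0 = 11

11 inversions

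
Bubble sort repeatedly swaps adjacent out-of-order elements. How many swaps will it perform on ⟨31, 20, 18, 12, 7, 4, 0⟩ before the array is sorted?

21 adjacent swaps

Minimum adjacent swaps = number of inversions (each swap of adjacent out-of-order elements removes one inversion and no swap can remove more).
Count inversions — for each element, later elements that are smaller:
31: 20, 18, 12, 7, 4, 0 → 6
20: 18, 12, 7, 4, 0 → 5
18: 12, 7, 4, 0 → 4
12: 7, 4, 0 → 3
7: 4, 0 → 2
4: 0 → 1
0: none → 0
Total inversions: 6 + 5 + 4 + 3 + 2 + 1 + 0 = 21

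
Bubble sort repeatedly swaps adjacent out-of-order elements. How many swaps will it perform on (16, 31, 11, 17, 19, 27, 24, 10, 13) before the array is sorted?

20

The minimum number of adjacent swaps to sort an array equals its inversion count, since every such swap removes exactly one inversion.
Count inversions — for each element, later elements that are smaller:
16: 11, 10, 13 → 3
31: 11, 17, 19, 27, 24, 10, 13 → 7
11: 10 → 1
17: 10, 13 → 2
19: 10, 13 → 2
27: 24, 10, 13 → 3
24: 10, 13 → 2
10: none → 0
13: none → 0
Total inversions: 3 + 7 + 1 + 2 + 2 + 3 + 2 + 0 + 0 = 20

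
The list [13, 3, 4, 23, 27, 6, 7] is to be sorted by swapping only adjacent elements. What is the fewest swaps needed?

The minimum number of adjacent swaps to sort an array equals its inversion count, since every such swap removes exactly one inversion.
Count inversions — for each element, later elements that are smaller:
13: 3, 4, 6, 7 → 4
3: none → 0
4: none → 0
23: 6, 7 → 2
27: 6, 7 → 2
6: none → 0
7: none → 0
Total inversions: 4 + 0 + 0 + 2 + 2 + 0 + 0 = 8

8 swaps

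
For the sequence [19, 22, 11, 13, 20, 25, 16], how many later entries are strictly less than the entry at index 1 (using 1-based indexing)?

The element at index 1 is 19.
Elements after it: 22, 11, 13, 20, 25, 16
Those smaller than 19: 11, 13, 16

3 such elements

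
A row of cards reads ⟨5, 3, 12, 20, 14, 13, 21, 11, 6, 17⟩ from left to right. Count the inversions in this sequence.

Count, for each position, how many later elements it exceeds:
5: 1
3: 0
12: 2
20: 5
14: 3
13: 2
21: 3
11: 1
6: 0
17: 0
Sum: 1 + 0 + 2 + 5 + 3 + 2 + 3 + 1 + 0 + 0 = 17

17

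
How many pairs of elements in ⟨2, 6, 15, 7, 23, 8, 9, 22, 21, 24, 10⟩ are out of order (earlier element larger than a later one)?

For each element, count later entries that are smaller:
2: 0
6: 0
15: 4
7: 0
23: 5
8: 0
9: 0
22: 2
21: 1
24: 1
10: 0
Sum: 0 + 0 + 4 + 0 + 5 + 0 + 0 + 2 + 1 + 1 + 0 = 13

13 out-of-order pairs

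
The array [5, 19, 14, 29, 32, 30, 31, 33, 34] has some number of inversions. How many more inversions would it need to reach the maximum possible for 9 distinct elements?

Maximum inversions for 9 distinct elements is C(9, 2) = 9·8/2 = 36.
Current inversions — for each element, count later smaller elements:
5: 0
19: 1
14: 0
29: 0
32: 2
30: 0
31: 0
33: 0
34: 0
Current total: 0 + 1 + 0 + 0 + 2 + 0 + 0 + 0 + 0 = 3
Shortfall: 36 − 3 = 33

33 inversions short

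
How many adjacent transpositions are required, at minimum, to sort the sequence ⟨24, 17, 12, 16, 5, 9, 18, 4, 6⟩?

Minimum adjacent swaps = number of inversions (each swap of adjacent out-of-order elements removes one inversion and no swap can remove more).
Count inversions — for each element, later elements that are smaller:
24: 17, 12, 16, 5, 9, 18, 4, 6 → 8
17: 12, 16, 5, 9, 4, 6 → 6
12: 5, 9, 4, 6 → 4
16: 5, 9, 4, 6 → 4
5: 4 → 1
9: 4, 6 → 2
18: 4, 6 → 2
4: none → 0
6: none → 0
Total inversions: 8 + 6 + 4 + 4 + 1 + 2 + 2 + 0 + 0 = 27

27 adjacent swaps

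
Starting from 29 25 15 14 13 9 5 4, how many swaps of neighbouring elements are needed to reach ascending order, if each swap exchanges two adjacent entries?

28

Minimum adjacent swaps = number of inversions (each swap of adjacent out-of-order elements removes one inversion and no swap can remove more).
Count inversions — for each element, later elements that are smaller:
29: 25, 15, 14, 13, 9, 5, 4 → 7
25: 15, 14, 13, 9, 5, 4 → 6
15: 14, 13, 9, 5, 4 → 5
14: 13, 9, 5, 4 → 4
13: 9, 5, 4 → 3
9: 5, 4 → 2
5: 4 → 1
4: none → 0
Total inversions: 7 + 6 + 5 + 4 + 3 + 2 + 1 + 0 = 28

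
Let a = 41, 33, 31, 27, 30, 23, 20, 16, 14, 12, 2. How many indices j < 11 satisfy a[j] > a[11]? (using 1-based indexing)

10 such elements

The element at index 11 is 2.
Elements before it: 41, 33, 31, 27, 30, 23, 20, 16, 14, 12
Those larger than 2: 41, 33, 31, 27, 30, 23, 20, 16, 14, 12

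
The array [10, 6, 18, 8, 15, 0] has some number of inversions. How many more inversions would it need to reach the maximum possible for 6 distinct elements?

Maximum inversions for 6 distinct elements is C(6, 2) = 6·5/2 = 15.
Current inversions — for each element, count later smaller elements:
10: 3
6: 1
18: 3
8: 1
15: 1
0: 0
Current total: 3 + 1 + 3 + 1 + 1 + 0 = 9
Shortfall: 15 − 9 = 6

6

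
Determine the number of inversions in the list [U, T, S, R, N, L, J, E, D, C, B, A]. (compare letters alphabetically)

Sweep left to right; for each value list the smaller values that follow it:
U: 11
T: 10
S: 9
R: 8
N: 7
L: 6
J: 5
E: 4
D: 3
C: 2
B: 1
A: 0
Sum: 11 + 10 + 9 + 8 + 7 + 6 + 5 + 4 + 3 + 2 + 1 + 0 = 66

66 out-of-order pairs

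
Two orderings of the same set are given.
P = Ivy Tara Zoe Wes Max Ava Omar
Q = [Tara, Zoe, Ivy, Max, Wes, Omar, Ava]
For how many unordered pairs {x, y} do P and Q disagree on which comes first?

Assign each item its position (1..7) in the first ordering, then rewrite the second ordering as that position sequence:
positions: Ivy→1, Tara→2, Zoe→3, Wes→4, Max→5, Ava→6, Omar→7
second ordering as positions: [2, 3, 1, 5, 4, 7, 6]
Discordant pairs = inversions in this position sequence.
2: 1 → 1
3: 1 → 1
1: 0
5: 4 → 1
4: 0
7: 6 → 1
6: 0
Total: 1 + 1 + 0 + 1 + 0 + 1 + 0 = 4

4 disagreeing pairs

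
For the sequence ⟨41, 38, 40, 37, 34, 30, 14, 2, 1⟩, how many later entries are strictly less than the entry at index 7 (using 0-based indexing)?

The element at index 7 is 2.
Elements after it: 1
Those smaller than 2: 1

1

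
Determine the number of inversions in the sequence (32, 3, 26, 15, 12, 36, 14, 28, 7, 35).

Out-of-order pairs: 21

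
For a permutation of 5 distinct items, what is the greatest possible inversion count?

The maximum occurs when the array is in strictly decreasing order: every one of the C(5, 2) pairs is inverted.
C(5, 2) = 5·4/2 = 10

10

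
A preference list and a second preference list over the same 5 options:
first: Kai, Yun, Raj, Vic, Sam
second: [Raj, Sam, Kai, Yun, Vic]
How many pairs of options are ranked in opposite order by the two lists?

5 pairs

Assign each item its position (1..5) in the first ordering, then rewrite the second ordering as that position sequence:
positions: Kai→1, Yun→2, Raj→3, Vic→4, Sam→5
second ordering as positions: [3, 5, 1, 2, 4]
Discordant pairs = inversions in this position sequence.
3: 1, 2 → 2
5: 1, 2, 4 → 3
1: 0
2: 0
4: 0
Total: 2 + 3 + 0 + 0 + 0 = 5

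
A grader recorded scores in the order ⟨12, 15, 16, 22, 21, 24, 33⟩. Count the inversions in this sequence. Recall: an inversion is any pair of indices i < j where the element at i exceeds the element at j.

1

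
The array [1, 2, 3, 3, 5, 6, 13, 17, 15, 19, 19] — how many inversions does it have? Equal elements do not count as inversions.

Sweep left to right; for each value list the smaller values that follow it:
1: 0
2: 0
3: 0
3: 0
5: 0
6: 0
13: 0
17: 1
15: 0
19: 0
19: 0
Sum: 0 + 0 + 0 + 0 + 0 + 0 + 0 + 1 + 0 + 0 + 0 = 1

1 inversion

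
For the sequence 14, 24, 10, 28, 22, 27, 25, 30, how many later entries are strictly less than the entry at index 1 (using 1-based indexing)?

The element at index 1 is 14.
Elements after it: 24, 10, 28, 22, 27, 25, 30
Those smaller than 14: 10

1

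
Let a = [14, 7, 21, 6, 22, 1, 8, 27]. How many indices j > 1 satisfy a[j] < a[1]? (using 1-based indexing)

4

The element at index 1 is 14.
Elements after it: 7, 21, 6, 22, 1, 8, 27
Those smaller than 14: 7, 6, 1, 8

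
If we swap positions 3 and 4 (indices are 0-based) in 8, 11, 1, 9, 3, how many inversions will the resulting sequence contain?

Positions 3 and 4 hold 9 and 3; after swapping, the array is [8, 11, 1, 3, 9].
Sweep left to right; for each value list the smaller values that follow it:
8: 2
11: 3
1: 0
3: 0
9: 0
Sum: 2 + 3 + 0 + 0 + 0 = 5

5 inversions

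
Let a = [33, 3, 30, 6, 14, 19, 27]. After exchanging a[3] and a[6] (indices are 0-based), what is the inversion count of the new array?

15 inversions

Positions 3 and 6 hold 6 and 27; after swapping, the array is [33, 3, 30, 27, 14, 19, 6].
Sweep left to right; for each value list the smaller values that follow it:
33 → 3, 30, 27, 14, 19, 6 → 6
3 → none → 0
30 → 27, 14, 19, 6 → 4
27 → 14, 19, 6 → 3
14 → 6 → 1
19 → 6 → 1
6 → none → 0
Sum: 6 + 0 + 4 + 3 + 1 + 1 + 0 = 15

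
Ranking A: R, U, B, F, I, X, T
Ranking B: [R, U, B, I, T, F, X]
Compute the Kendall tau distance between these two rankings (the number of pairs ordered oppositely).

Assign each item its position (1..7) in the first ordering, then rewrite the second ordering as that position sequence:
positions: R→1, U→2, B→3, F→4, I→5, X→6, T→7
second ordering as positions: [1, 2, 3, 5, 7, 4, 6]
Discordant pairs = inversions in this position sequence.
1: 0
2: 0
3: 0
5: 4 → 1
7: 4, 6 → 2
4: 0
6: 0
Total: 0 + 0 + 0 + 1 + 2 + 0 + 0 = 3

3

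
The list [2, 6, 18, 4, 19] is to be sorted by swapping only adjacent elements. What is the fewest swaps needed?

Minimum adjacent swaps = number of inversions (each swap of adjacent out-of-order elements removes one inversion and no swap can remove more).
Count inversions — for each element, later elements that are smaller:
2: none → 0
6: 4 → 1
18: 4 → 1
4: none → 0
19: none → 0
Total inversions: 0 + 1 + 1 + 0 + 0 = 2

Swaps: 2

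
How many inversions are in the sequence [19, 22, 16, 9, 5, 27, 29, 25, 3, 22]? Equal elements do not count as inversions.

Count, for each position, how many later elements it exceeds:
19 → 16, 9, 5, 3 → 4
22 → 16, 9, 5, 3 → 4
16 → 9, 5, 3 → 3
9 → 5, 3 → 2
5 → 3 → 1
27 → 25, 3, 22 → 3
29 → 25, 3, 22 → 3
25 → 3, 22 → 2
3 → none → 0
22 → none → 0
Sum: 4 + 4 + 3 + 2 + 1 + 3 + 3 + 2 + 0 + 0 = 22

22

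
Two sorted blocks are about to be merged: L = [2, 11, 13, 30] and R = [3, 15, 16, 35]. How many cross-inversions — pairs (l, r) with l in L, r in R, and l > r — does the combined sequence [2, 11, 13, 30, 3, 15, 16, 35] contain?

Take each right-half value and tally the left-half values above it:
r = 3: 11, 13, 30 → 3
r = 15: 30 → 1
r = 16: 30 → 1
r = 35: none → 0
Cross-inversions: 3 + 1 + 1 + 0 = 5

5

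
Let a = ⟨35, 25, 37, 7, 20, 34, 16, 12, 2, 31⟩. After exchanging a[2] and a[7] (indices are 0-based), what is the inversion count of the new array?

Positions 2 and 7 hold 37 and 12; after swapping, the array is [35, 25, 12, 7, 20, 34, 16, 37, 2, 31].
Sweep left to right; for each value list the smaller values that follow it:
35 → 25, 12, 7, 20, 34, 16, 2, 31 → 8
25 → 12, 7, 20, 16, 2 → 5
12 → 7, 2 → 2
7 → 2 → 1
20 → 16, 2 → 2
34 → 16, 2, 31 → 3
16 → 2 → 1
37 → 2, 31 → 2
2 → none → 0
31 → none → 0
Sum: 8 + 5 + 2 + 1 + 2 + 3 + 1 + 2 + 0 + 0 = 24

There are 24 inversions.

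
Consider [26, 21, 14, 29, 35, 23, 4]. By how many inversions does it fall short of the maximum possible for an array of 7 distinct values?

9 inversions short

Maximum inversions for 7 distinct elements is C(7, 2) = 7·6/2 = 21.
Current inversions — for each element, count later smaller elements:
26: 4
21: 2
14: 1
29: 2
35: 2
23: 1
4: 0
Current total: 4 + 2 + 1 + 2 + 2 + 1 + 0 = 12
Shortfall: 21 − 12 = 9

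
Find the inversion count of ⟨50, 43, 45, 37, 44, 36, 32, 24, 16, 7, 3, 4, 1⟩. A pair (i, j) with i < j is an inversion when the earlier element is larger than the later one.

74 inversions

For each element, count later entries that are smaller:
50: 12
43: 9
45: 10
37: 8
44: 8
36: 7
32: 6
24: 5
16: 4
7: 3
3: 1
4: 1
1: 0
Sum: 12 + 9 + 10 + 8 + 8 + 7 + 6 + 5 + 4 + 3 + 1 + 1 + 0 = 74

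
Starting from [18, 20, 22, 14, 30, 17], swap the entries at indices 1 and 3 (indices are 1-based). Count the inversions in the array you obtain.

10

Positions 1 and 3 hold 18 and 22; after swapping, the array is [22, 20, 18, 14, 30, 17].
Count, for each position, how many later elements it exceeds:
22 → 20, 18, 14, 17 → 4
20 → 18, 14, 17 → 3
18 → 14, 17 → 2
14 → none → 0
30 → 17 → 1
17 → none → 0
Sum: 4 + 3 + 2 + 0 + 1 + 0 = 10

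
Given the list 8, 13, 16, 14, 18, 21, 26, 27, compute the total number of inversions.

1 inversion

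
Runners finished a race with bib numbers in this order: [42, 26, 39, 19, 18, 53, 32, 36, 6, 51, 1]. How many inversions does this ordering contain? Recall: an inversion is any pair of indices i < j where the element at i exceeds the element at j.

34

Sweep left to right; for each value list the smaller values that follow it:
42: 8
26: 4
39: 6
19: 3
18: 2
53: 5
32: 2
36: 2
6: 1
51: 1
1: 0
Sum: 8 + 4 + 6 + 3 + 2 + 5 + 2 + 2 + 1 + 1 + 0 = 34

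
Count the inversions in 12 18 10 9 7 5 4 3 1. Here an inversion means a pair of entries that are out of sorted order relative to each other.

Inversions: 35

Sweep left to right; for each value list the smaller values that follow it:
12: 7
18: 7
10: 6
9: 5
7: 4
5: 3
4: 2
3: 1
1: 0
Sum: 7 + 7 + 6 + 5 + 4 + 3 + 2 + 1 + 0 = 35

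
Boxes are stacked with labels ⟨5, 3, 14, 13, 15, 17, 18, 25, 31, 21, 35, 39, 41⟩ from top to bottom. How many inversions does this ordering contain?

Count, for each position, how many later elements it exceeds:
5 → 3 → 1
3 → none → 0
14 → 13 → 1
13 → none → 0
15 → none → 0
17 → none → 0
18 → none → 0
25 → 21 → 1
31 → 21 → 1
21 → none → 0
35 → none → 0
39 → none → 0
41 → none → 0
Sum: 1 + 0 + 1 + 0 + 0 + 0 + 0 + 1 + 1 + 0 + 0 + 0 + 0 = 4

Out-of-order pairs: 4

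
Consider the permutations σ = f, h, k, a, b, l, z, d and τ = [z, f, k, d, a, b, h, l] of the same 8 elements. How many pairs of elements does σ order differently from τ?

Assign each item its position (1..8) in the first ordering, then rewrite the second ordering as that position sequence:
positions: f→1, h→2, k→3, a→4, b→5, l→6, z→7, d→8
second ordering as positions: [7, 1, 3, 8, 4, 5, 2, 6]
Discordant pairs = inversions in this position sequence.
7: 1, 3, 4, 5, 2, 6 → 6
1: 0
3: 2 → 1
8: 4, 5, 2, 6 → 4
4: 2 → 1
5: 2 → 1
2: 0
6: 0
Total: 6 + 0 + 1 + 4 + 1 + 1 + 0 + 0 = 13

13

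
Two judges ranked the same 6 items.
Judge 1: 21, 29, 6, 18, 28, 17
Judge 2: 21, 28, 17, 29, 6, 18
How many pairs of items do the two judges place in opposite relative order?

Discordant pairs: 6

Assign each item its position (1..6) in the first ordering, then rewrite the second ordering as that position sequence:
positions: 21→1, 29→2, 6→3, 18→4, 28→5, 17→6
second ordering as positions: [1, 5, 6, 2, 3, 4]
Discordant pairs = inversions in this position sequence.
1: 0
5: 2, 3, 4 → 3
6: 2, 3, 4 → 3
2: 0
3: 0
4: 0
Total: 0 + 3 + 3 + 0 + 0 + 0 = 6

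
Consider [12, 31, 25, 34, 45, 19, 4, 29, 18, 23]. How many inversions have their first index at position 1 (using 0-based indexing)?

The element at index 1 is 31.
Elements after it: 25, 34, 45, 19, 4, 29, 18, 23
Those smaller than 31: 25, 19, 4, 29, 18, 23

6 such elements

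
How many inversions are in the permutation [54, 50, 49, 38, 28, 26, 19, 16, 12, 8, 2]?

55 out-of-order pairs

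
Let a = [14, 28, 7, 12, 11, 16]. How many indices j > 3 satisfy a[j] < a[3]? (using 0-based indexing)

The element at index 3 is 12.
Elements after it: 11, 16
Those smaller than 12: 11

1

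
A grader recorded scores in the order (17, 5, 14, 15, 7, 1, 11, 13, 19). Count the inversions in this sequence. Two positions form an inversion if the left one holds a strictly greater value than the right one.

17 out-of-order pairs

For each element, count later entries that are smaller:
17: 7
5: 1
14: 4
15: 4
7: 1
1: 0
11: 0
13: 0
19: 0
Sum: 7 + 1 + 4 + 4 + 1 + 0 + 0 + 0 + 0 = 17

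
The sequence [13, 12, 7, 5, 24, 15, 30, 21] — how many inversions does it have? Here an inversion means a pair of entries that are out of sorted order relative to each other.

Element-by-element contributions:
13 → 12, 7, 5 → 3
12 → 7, 5 → 2
7 → 5 → 1
5 → none → 0
24 → 15, 21 → 2
15 → none → 0
30 → 21 → 1
21 → none → 0
Sum: 3 + 2 + 1 + 0 + 2 + 0 + 1 + 0 = 9

9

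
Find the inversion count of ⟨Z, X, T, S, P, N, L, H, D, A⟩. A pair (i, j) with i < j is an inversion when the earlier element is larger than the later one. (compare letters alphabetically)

45

Sweep left to right; for each value list the smaller values that follow it:
Z: 9
X: 8
T: 7
S: 6
P: 5
N: 4
L: 3
H: 2
D: 1
A: 0
Sum: 9 + 8 + 7 + 6 + 5 + 4 + 3 + 2 + 1 + 0 = 45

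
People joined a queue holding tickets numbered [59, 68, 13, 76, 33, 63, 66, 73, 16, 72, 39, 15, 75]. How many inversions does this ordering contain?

37

Sweep left to right; for each value list the smaller values that follow it:
59 → 13, 33, 16, 39, 15 → 5
68 → 13, 33, 63, 66, 16, 39, 15 → 7
13 → none → 0
76 → 33, 63, 66, 73, 16, 72, 39, 15, 75 → 9
33 → 16, 15 → 2
63 → 16, 39, 15 → 3
66 → 16, 39, 15 → 3
73 → 16, 72, 39, 15 → 4
16 → 15 → 1
72 → 39, 15 → 2
39 → 15 → 1
15 → none → 0
75 → none → 0
Sum: 5 + 7 + 0 + 9 + 2 + 3 + 3 + 4 + 1 + 2 + 1 + 0 + 0 = 37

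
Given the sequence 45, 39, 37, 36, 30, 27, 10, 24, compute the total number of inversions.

There are 27 inversions.

Sweep left to right; for each value list the smaller values that follow it:
45: 7
39: 6
37: 5
36: 4
30: 3
27: 2
10: 0
24: 0
Sum: 7 + 6 + 5 + 4 + 3 + 2 + 0 + 0 = 27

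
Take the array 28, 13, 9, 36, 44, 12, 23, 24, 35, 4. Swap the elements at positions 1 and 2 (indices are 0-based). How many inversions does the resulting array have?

23

Positions 1 and 2 hold 13 and 9; after swapping, the array is [28, 9, 13, 36, 44, 12, 23, 24, 35, 4].
Count, for each position, how many later elements it exceeds:
28 → 9, 13, 12, 23, 24, 4 → 6
9 → 4 → 1
13 → 12, 4 → 2
36 → 12, 23, 24, 35, 4 → 5
44 → 12, 23, 24, 35, 4 → 5
12 → 4 → 1
23 → 4 → 1
24 → 4 → 1
35 → 4 → 1
4 → none → 0
Sum: 6 + 1 + 2 + 5 + 5 + 1 + 1 + 1 + 1 + 0 = 23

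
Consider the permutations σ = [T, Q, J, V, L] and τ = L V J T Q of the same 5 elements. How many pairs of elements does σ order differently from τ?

Assign each item its position (1..5) in the first ordering, then rewrite the second ordering as that position sequence:
positions: T→1, Q→2, J→3, V→4, L→5
second ordering as positions: [5, 4, 3, 1, 2]
Discordant pairs = inversions in this position sequence.
5: 4, 3, 1, 2 → 4
4: 3, 1, 2 → 3
3: 1, 2 → 2
1: 0
2: 0
Total: 4 + 3 + 2 + 0 + 0 = 9

9 discordant pairs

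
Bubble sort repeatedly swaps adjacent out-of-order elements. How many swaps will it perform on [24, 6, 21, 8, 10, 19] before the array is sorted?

Minimum adjacent swaps = number of inversions (each swap of adjacent out-of-order elements removes one inversion and no swap can remove more).
Count inversions — for each element, later elements that are smaller:
24: 6, 21, 8, 10, 19 → 5
6: none → 0
21: 8, 10, 19 → 3
8: none → 0
10: none → 0
19: none → 0
Total inversions: 5 + 0 + 3 + 0 + 0 + 0 = 8

Swaps: 8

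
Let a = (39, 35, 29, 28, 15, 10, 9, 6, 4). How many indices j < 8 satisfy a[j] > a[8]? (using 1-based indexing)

The element at index 8 is 6.
Elements before it: 39, 35, 29, 28, 15, 10, 9
Those larger than 6: 39, 35, 29, 28, 15, 10, 9

7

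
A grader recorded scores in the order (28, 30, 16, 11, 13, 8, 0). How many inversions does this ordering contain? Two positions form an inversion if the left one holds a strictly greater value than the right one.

Count, for each position, how many later elements it exceeds:
28: 5
30: 5
16: 4
11: 2
13: 2
8: 1
0: 0
Sum: 5 + 5 + 4 + 2 + 2 + 1 + 0 = 19

There are 19 inversions.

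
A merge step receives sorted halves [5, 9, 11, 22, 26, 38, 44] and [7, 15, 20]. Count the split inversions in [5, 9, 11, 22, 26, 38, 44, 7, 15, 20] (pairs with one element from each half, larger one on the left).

Take each right-half value and tally the left-half values above it:
r = 7: 9, 11, 22, 26, 38, 44 → 6
r = 15: 22, 26, 38, 44 → 4
r = 20: 22, 26, 38, 44 → 4
Cross-inversions: 6 + 4 + 4 = 14

14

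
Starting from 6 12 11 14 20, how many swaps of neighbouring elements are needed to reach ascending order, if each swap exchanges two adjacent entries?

Each adjacent swap fixes exactly one inversion, so the minimum swap count equals the number of inversions.
Count inversions — for each element, later elements that are smaller:
6: none → 0
12: 11 → 1
11: none → 0
14: none → 0
20: none → 0
Total inversions: 0 + 1 + 0 + 0 + 0 = 1

1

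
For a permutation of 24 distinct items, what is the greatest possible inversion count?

276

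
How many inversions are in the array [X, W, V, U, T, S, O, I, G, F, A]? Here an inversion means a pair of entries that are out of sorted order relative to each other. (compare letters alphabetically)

There are 55 inversions.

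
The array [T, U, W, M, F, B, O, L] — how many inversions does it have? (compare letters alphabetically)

Count, for each position, how many later elements it exceeds:
T → M, F, B, O, L → 5
U → M, F, B, O, L → 5
W → M, F, B, O, L → 5
M → F, B, L → 3
F → B → 1
B → none → 0
O → L → 1
L → none → 0
Sum: 5 + 5 + 5 + 3 + 1 + 0 + 1 + 0 = 20

20 inversions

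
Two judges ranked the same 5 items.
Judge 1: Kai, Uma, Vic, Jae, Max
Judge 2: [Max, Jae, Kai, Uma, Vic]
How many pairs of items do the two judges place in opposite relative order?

Assign each item its position (1..5) in the first ordering, then rewrite the second ordering as that position sequence:
positions: Kai→1, Uma→2, Vic→3, Jae→4, Max→5
second ordering as positions: [5, 4, 1, 2, 3]
Discordant pairs = inversions in this position sequence.
5: 4, 1, 2, 3 → 4
4: 1, 2, 3 → 3
1: 0
2: 0
3: 0
Total: 4 + 3 + 0 + 0 + 0 = 7

There are 7 discordant pairs.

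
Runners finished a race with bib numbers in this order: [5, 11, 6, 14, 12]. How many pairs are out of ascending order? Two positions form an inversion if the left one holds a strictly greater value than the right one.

2 out-of-order pairs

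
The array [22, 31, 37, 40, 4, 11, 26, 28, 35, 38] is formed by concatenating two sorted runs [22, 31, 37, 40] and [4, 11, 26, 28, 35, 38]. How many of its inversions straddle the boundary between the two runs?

17

For each element r of the right run, count left-run elements greater than r:
r = 4: 22, 31, 37, 40 → 4
r = 11: 22, 31, 37, 40 → 4
r = 26: 31, 37, 40 → 3
r = 28: 31, 37, 40 → 3
r = 35: 37, 40 → 2
r = 38: 40 → 1
Cross-inversions: 4 + 4 + 3 + 3 + 2 + 1 = 17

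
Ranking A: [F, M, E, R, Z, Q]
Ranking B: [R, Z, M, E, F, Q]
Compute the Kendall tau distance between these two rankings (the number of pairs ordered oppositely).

8

Assign each item its position (1..6) in the first ordering, then rewrite the second ordering as that position sequence:
positions: F→1, M→2, E→3, R→4, Z→5, Q→6
second ordering as positions: [4, 5, 2, 3, 1, 6]
Discordant pairs = inversions in this position sequence.
4: 2, 3, 1 → 3
5: 2, 3, 1 → 3
2: 1 → 1
3: 1 → 1
1: 0
6: 0
Total: 3 + 3 + 1 + 1 + 0 + 0 = 8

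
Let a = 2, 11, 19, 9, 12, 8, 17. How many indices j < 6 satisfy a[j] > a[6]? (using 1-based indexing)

The element at index 6 is 8.
Elements before it: 2, 11, 19, 9, 12
Those larger than 8: 11, 19, 9, 12

4 such elements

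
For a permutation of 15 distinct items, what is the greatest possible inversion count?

105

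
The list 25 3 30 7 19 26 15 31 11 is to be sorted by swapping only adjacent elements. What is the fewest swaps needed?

The minimum number of adjacent swaps to sort an array equals its inversion count, since every such swap removes exactly one inversion.
Count inversions — for each element, later elements that are smaller:
25: 3, 7, 19, 15, 11 → 5
3: none → 0
30: 7, 19, 26, 15, 11 → 5
7: none → 0
19: 15, 11 → 2
26: 15, 11 → 2
15: 11 → 1
31: 11 → 1
11: none → 0
Total inversions: 5 + 0 + 5 + 0 + 2 + 2 + 1 + 1 + 0 = 16

16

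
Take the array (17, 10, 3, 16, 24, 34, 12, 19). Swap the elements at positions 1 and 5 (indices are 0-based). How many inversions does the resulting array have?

Positions 1 and 5 hold 10 and 34; after swapping, the array is [17, 34, 3, 16, 24, 10, 12, 19].
Element-by-element contributions:
17: 4
34: 6
3: 0
16: 2
24: 3
10: 0
12: 0
19: 0
Sum: 4 + 6 + 0 + 2 + 3 + 0 + 0 + 0 = 15

Inversions: 15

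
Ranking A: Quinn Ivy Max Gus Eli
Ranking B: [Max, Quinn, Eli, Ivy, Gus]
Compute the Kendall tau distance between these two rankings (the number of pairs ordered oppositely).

4

Assign each item its position (1..5) in the first ordering, then rewrite the second ordering as that position sequence:
positions: Quinn→1, Ivy→2, Max→3, Gus→4, Eli→5
second ordering as positions: [3, 1, 5, 2, 4]
Discordant pairs = inversions in this position sequence.
3: 1, 2 → 2
1: 0
5: 2, 4 → 2
2: 0
4: 0
Total: 2 + 0 + 2 + 0 + 0 = 4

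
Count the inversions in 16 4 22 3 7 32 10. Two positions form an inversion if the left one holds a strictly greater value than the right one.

9 inversions

Sweep left to right; for each value list the smaller values that follow it:
16: 4
4: 1
22: 3
3: 0
7: 0
32: 1
10: 0
Sum: 4 + 1 + 3 + 0 + 0 + 1 + 0 = 9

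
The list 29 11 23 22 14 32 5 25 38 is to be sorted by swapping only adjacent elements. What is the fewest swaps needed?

15

Minimum adjacent swaps = number of inversions (each swap of adjacent out-of-order elements removes one inversion and no swap can remove more).
Count inversions — for each element, later elements that are smaller:
29: 11, 23, 22, 14, 5, 25 → 6
11: 5 → 1
23: 22, 14, 5 → 3
22: 14, 5 → 2
14: 5 → 1
32: 5, 25 → 2
5: none → 0
25: none → 0
38: none → 0
Total inversions: 6 + 1 + 3 + 2 + 1 + 2 + 0 + 0 + 0 = 15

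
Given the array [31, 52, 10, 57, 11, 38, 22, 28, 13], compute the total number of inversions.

There are 21 out-of-order pairs.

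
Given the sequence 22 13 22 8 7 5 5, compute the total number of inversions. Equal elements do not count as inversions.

18 inversions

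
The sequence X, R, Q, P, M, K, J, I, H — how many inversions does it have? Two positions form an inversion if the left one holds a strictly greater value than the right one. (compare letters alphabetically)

36

Element-by-element contributions:
X: 8
R: 7
Q: 6
P: 5
M: 4
K: 3
J: 2
I: 1
H: 0
Sum: 8 + 7 + 6 + 5 + 4 + 3 + 2 + 1 + 0 = 36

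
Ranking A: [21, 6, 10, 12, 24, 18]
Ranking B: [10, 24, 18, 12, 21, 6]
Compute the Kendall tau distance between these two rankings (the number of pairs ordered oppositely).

Assign each item its position (1..6) in the first ordering, then rewrite the second ordering as that position sequence:
positions: 21→1, 6→2, 10→3, 12→4, 24→5, 18→6
second ordering as positions: [3, 5, 6, 4, 1, 2]
Discordant pairs = inversions in this position sequence.
3: 1, 2 → 2
5: 4, 1, 2 → 3
6: 4, 1, 2 → 3
4: 1, 2 → 2
1: 0
2: 0
Total: 2 + 3 + 3 + 2 + 0 + 0 = 10

10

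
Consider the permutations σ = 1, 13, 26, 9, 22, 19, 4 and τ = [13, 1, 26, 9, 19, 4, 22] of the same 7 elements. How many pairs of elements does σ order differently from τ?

Discordant pairs: 3

Assign each item its position (1..7) in the first ordering, then rewrite the second ordering as that position sequence:
positions: 1→1, 13→2, 26→3, 9→4, 22→5, 19→6, 4→7
second ordering as positions: [2, 1, 3, 4, 6, 7, 5]
Discordant pairs = inversions in this position sequence.
2: 1 → 1
1: 0
3: 0
4: 0
6: 5 → 1
7: 5 → 1
5: 0
Total: 1 + 0 + 0 + 0 + 1 + 1 + 0 = 3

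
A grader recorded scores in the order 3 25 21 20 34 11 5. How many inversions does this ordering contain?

12 inversions

Listing every pair i<j with a[i]>a[j] (using 1-based positions):
(2,3): 25 > 21
(2,4): 25 > 20
(2,6): 25 > 11
(2,7): 25 > 5
(3,4): 21 > 20
(3,6): 21 > 11
(3,7): 21 > 5
(4,6): 20 > 11
(4,7): 20 > 5
(5,6): 34 > 11
(5,7): 34 > 5
(6,7): 11 > 5
That's 12 pairs.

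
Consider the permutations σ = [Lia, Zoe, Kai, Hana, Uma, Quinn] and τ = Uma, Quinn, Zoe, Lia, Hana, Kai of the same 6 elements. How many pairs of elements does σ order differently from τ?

10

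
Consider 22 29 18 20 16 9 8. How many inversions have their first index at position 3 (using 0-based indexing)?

The element at index 3 is 20.
Elements after it: 16, 9, 8
Those smaller than 20: 16, 9, 8

3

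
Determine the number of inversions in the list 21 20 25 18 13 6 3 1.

Inversions: 26

Element-by-element contributions:
21 → 20, 18, 13, 6, 3, 1 → 6
20 → 18, 13, 6, 3, 1 → 5
25 → 18, 13, 6, 3, 1 → 5
18 → 13, 6, 3, 1 → 4
13 → 6, 3, 1 → 3
6 → 3, 1 → 2
3 → 1 → 1
1 → none → 0
Sum: 6 + 5 + 5 + 4 + 3 + 2 + 1 + 0 = 26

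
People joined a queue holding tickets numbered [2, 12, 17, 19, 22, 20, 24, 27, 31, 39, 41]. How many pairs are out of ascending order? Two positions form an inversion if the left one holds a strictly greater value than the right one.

1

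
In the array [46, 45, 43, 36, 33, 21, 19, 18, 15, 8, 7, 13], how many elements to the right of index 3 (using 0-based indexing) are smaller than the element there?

The element at index 3 is 36.
Elements after it: 33, 21, 19, 18, 15, 8, 7, 13
Those smaller than 36: 33, 21, 19, 18, 15, 8, 7, 13

8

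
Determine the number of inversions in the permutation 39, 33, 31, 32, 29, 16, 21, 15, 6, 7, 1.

Sweep left to right; for each value list the smaller values that follow it:
39: 10
33: 9
31: 7
32: 7
29: 6
16: 4
21: 4
15: 3
6: 1
7: 1
1: 0
Sum: 10 + 9 + 7 + 7 + 6 + 4 + 4 + 3 + 1 + 1 + 0 = 52

52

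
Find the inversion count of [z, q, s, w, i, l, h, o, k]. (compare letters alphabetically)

There are 27 out-of-order pairs.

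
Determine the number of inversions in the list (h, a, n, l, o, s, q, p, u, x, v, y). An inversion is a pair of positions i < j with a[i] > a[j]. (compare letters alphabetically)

6

For each element, count later entries that are smaller:
h → a → 1
a → none → 0
n → l → 1
l → none → 0
o → none → 0
s → q, p → 2
q → p → 1
p → none → 0
u → none → 0
x → v → 1
v → none → 0
y → none → 0
Sum: 1 + 0 + 1 + 0 + 0 + 2 + 1 + 0 + 0 + 1 + 0 + 0 = 6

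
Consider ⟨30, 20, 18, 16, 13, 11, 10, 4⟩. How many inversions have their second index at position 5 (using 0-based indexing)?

5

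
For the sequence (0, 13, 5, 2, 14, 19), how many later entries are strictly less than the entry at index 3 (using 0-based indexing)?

The element at index 3 is 2.
Elements after it: 14, 19
None of them are smaller than 2.

0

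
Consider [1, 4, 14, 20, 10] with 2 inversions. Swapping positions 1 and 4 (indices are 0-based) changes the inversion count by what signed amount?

Positions 1 and 4 hold 4 and 10; after swapping, the array is [1, 10, 14, 20, 4].
Sweep left to right; for each value list the smaller values that follow it:
1: 0
10: 1
14: 1
20: 1
4: 0
Sum: 0 + 1 + 1 + 1 + 0 = 3
Change: 3 − 2 = +1

+1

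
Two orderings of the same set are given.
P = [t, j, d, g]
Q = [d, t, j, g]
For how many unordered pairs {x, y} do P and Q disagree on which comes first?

Assign each item its position (1..4) in the first ordering, then rewrite the second ordering as that position sequence:
positions: t→1, j→2, d→3, g→4
second ordering as positions: [3, 1, 2, 4]
Discordant pairs = inversions in this position sequence.
3: 1, 2 → 2
1: 0
2: 0
4: 0
Total: 2 + 0 + 0 + 0 = 2

2 disagreeing pairs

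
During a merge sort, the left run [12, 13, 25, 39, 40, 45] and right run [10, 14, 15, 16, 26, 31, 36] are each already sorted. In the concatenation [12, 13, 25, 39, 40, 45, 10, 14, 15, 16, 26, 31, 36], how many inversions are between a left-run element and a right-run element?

Count, for every r in R, how many entries of L exceed r:
r = 10: 12, 13, 25, 39, 40, 45 → 6
r = 14: 25, 39, 40, 45 → 4
r = 15: 25, 39, 40, 45 → 4
r = 16: 25, 39, 40, 45 → 4
r = 26: 39, 40, 45 → 3
r = 31: 39, 40, 45 → 3
r = 36: 39, 40, 45 → 3
Cross-inversions: 6 + 4 + 4 + 4 + 3 + 3 + 3 = 27

27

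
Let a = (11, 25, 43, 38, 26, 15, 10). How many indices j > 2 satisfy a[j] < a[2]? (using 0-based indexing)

4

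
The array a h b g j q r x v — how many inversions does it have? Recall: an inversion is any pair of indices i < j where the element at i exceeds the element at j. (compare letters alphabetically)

Sweep left to right; for each value list the smaller values that follow it:
a → none → 0
h → b, g → 2
b → none → 0
g → none → 0
j → none → 0
q → none → 0
r → none → 0
x → v → 1
v → none → 0
Sum: 0 + 2 + 0 + 0 + 0 + 0 + 0 + 1 + 0 = 3

3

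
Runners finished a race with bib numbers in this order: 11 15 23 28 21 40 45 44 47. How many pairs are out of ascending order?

For each element, count later entries that are smaller:
11 → none → 0
15 → none → 0
23 → 21 → 1
28 → 21 → 1
21 → none → 0
40 → none → 0
45 → 44 → 1
44 → none → 0
47 → none → 0
Sum: 0 + 0 + 1 + 1 + 0 + 0 + 1 + 0 + 0 = 3

There are 3 out-of-order pairs.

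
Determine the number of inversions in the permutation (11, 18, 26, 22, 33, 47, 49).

For each element, count later entries that are smaller:
11 → none → 0
18 → none → 0
26 → 22 → 1
22 → none → 0
33 → none → 0
47 → none → 0
49 → none → 0
Sum: 0 + 0 + 1 + 0 + 0 + 0 + 0 = 1

Out-of-order pairs: 1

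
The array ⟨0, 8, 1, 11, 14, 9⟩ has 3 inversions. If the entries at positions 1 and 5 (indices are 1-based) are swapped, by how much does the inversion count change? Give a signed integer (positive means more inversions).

+7

Positions 1 and 5 hold 0 and 14; after swapping, the array is [14, 8, 1, 11, 0, 9].
Element-by-element contributions:
14: 5
8: 2
1: 1
11: 2
0: 0
9: 0
Sum: 5 + 2 + 1 + 2 + 0 + 0 = 10
Change: 10 − 3 = +7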